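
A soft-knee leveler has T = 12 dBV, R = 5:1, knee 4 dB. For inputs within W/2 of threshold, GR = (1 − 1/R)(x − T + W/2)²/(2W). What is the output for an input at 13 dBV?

12.1 dBV

x − T + W/2 = 13 − 12 + 2 = 3.
GR = (1 − 1/5) × 3² / 8 = 0.8 × 9 / 8 = 0.9 dB.
Output = 13 − 0.9 = 12.1 dBV.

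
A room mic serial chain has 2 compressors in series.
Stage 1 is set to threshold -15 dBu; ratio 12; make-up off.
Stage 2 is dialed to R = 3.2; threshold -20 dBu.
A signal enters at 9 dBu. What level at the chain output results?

Stage 1: overshoot 24 dB → 24/12 = 2 dB → -13 dBu.
Stage 2: overshoot 7 dB → 7/3.2 = 2.1875 dB → -17.8125 dBu.

-17.8125 dBu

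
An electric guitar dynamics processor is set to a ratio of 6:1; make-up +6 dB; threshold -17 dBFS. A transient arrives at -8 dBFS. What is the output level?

-9.5 dBFS

Overshoot: -8 − (-17) = 9 dB.
The 9 dB excess becomes 1.5 dB after 6:1 reduction.
That puts the output at -15.5 dBFS; make-up adds 6 dB, giving -9.5 dBFS.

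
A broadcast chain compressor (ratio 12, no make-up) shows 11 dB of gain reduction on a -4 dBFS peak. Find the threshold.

-16 dBFS

Input is 12 dB above T (since output overshoot × R = input overshoot: (-15 − T)·12 = -4 − T gives T = -16 dBFS).
Check: -16 + (-4 − (-16))/12 = -16 + 1 = -15 dBFS. ✓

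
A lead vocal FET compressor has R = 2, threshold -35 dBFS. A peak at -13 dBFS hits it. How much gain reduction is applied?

11 dB

Overshoot = -13 − (-35) = 22 dB.
After 2:1 compression the overshoot becomes 22/2 = 11 dB.
Gain reduction = 22 − 11 = 11 dB.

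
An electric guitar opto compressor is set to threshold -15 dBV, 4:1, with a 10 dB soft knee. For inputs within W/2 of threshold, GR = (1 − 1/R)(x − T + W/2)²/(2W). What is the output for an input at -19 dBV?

-19.0375 dBV

x − T + W/2 = -19 − (-15) + 5 = 1.
GR = (1 − 1/4) × 1² / 20 = 0.75 × 1 / 20 = 0.0375 dB.
Output = -19 − 0.0375 = -19.0375 dBV.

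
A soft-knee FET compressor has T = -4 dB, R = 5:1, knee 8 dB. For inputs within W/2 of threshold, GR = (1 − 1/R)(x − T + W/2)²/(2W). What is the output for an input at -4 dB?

-4.8 dB

x − T + W/2 = -4 − (-4) + 4 = 4.
GR = (1 − 1/5) × 4² / 16 = 0.8 × 16 / 16 = 0.8 dB.
Output = -4 − 0.8 = -4.8 dB.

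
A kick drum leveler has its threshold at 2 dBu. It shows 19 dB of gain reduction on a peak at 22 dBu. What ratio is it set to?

20:1

Input overshoot = 22 − 2 = 20 dB.
Output overshoot = 20 − 19 = 1 dB.
Ratio = input overshoot / output overshoot = 20 / 1 = 20.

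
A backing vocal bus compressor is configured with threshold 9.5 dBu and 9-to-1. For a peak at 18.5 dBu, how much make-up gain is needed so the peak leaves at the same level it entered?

Without make-up, output = threshold + overshoot/9 = 9.5 + 1 = 10.5 dBu.
Gap to target: 8 dB.

8 dB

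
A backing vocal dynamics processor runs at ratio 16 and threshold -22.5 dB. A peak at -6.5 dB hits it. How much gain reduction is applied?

15 dB

-6.5 dB exceeds the threshold by 16 dB.
After 16:1 compression the overshoot becomes 16/16 = 1 dB.
So the signal is attenuated by 16 − 1 = 15 dB.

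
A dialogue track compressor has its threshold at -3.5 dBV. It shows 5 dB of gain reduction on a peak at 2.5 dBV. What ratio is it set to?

Input overshoot = 2.5 − (-3.5) = 6 dB.
Output overshoot = 6 − 5 = 1 dB.
Ratio = input overshoot / output overshoot = 6 / 1 = 6.

6:1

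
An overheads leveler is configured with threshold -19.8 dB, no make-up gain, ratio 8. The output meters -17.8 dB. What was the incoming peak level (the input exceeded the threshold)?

Post-compression overshoot = -17.8 − (-19.8) = 2 dB.
Undo the ratio: input overshoot = 2 × 8 = 16 dB, giving input = -3.8 dB.

-3.8 dB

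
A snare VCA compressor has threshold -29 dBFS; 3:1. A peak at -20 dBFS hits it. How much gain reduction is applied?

6 dB

-20 dBFS exceeds the threshold by 9 dB.
A 3:1 ratio leaves 3 dB of that excess.
Gain reduction = 9 − 3 = 6 dB.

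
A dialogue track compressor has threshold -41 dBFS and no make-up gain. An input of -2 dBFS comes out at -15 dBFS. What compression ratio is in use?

Input overshoot = -2 − (-41) = 39 dB; output overshoot = -15 − (-41) = 26 dB.
Ratio = 39 / 26 = 1.5.

1.5:1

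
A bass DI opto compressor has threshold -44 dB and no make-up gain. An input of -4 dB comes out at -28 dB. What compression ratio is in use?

2.5:1

Input overshoot = -4 − (-44) = 40 dB; output overshoot = -28 − (-44) = 16 dB.
Ratio = 40 / 16 = 2.5.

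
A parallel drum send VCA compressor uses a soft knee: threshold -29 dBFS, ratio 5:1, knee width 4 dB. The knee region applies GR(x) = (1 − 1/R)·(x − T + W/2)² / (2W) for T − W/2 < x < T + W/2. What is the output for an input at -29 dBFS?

x − T + W/2 = -29 − (-29) + 2 = 2.
GR = (1 − 1/5) × 2² / 8 = 0.8 × 4 / 8 = 0.4 dB.
Output = -29 − 0.4 = -29.4 dBFS.

-29.4 dBFS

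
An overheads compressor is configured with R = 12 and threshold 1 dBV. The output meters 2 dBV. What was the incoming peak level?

13 dBV

The compressed level sits 2 − 1 = 1 dB over threshold.
Before 12:1 compression the overshoot was 1 × 12 = 12 dB, so input = 1 + 12 = 13 dBV.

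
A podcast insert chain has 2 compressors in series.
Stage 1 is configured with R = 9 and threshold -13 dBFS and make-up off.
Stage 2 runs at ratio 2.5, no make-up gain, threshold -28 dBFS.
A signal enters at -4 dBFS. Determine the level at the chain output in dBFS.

-21.6 dBFS

Stage 1: -4 dBFS is 9 dB over -13 dBFS; at 9:1 that becomes 1 dB over, giving -12 dBFS.
Stage 2: 16 dB above -28 dBFS, reduced 2.5:1 to 6.4 dB above → -21.6 dBFS.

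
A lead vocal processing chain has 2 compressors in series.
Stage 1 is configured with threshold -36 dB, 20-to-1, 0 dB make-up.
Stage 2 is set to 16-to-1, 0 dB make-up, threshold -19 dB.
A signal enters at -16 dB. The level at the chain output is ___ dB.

Stage 1: -16 dB is 20 dB over -36 dB; at 20:1 that becomes 1 dB over, giving -35 dB.
Stage 2: below threshold (-35 ≤ -19); passes unchanged; output -35 dB.

-35 dB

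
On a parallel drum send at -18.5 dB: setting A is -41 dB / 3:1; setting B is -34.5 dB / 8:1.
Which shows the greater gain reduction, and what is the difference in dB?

A: overshoot 22.5 dB → output overshoot 7.5 dB → GR 15 dB.
B: overshoot 16 dB → output overshoot 2 dB → GR 14 dB.
Difference: 1 dB in favour of A.

A, by 1 dB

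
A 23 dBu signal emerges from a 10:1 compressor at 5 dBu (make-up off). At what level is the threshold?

3 dBu

Gain reduction = 23 − 5 = 18 dB; output overshoot = GR / (R − 1) = 18 / 9 = 2 dB.
Threshold = output − output overshoot = 5 − 2 = 3 dBu.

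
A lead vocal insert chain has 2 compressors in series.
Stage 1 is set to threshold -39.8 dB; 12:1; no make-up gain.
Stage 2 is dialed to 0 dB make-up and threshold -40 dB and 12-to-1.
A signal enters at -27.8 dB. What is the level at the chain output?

Stage 1: overshoot 12 dB → 12/12 = 1 dB → -38.8 dB.
Stage 2: -38.8 dB is 1.2 dB over -40 dB; at 12:1 that becomes 0.1 dB over, giving -39.9 dB.

-39.9 dB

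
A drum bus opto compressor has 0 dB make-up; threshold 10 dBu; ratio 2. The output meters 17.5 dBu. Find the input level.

25 dBu

The compressed level sits 17.5 − 10 = 7.5 dB over threshold.
Input overshoot = R × output overshoot = 15 dB → input = 10 + 15 = 25 dBu.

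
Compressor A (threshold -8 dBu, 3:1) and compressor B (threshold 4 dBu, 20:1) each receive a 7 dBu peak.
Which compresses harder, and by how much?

A: 15 dB over, compressed to 5 dB over, so 10 dB of GR.
B: 3 dB over, compressed to 0.15 dB over, so 2.85 dB of GR.
A reduces 7.15 dB more.

A, by 7.15 dB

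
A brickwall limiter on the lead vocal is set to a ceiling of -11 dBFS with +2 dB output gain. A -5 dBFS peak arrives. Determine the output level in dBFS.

-9 dBFS

A brickwall limiter is an ∞:1 compressor: any input above the ceiling is clamped to -11 dBFS.
Output gain then adds 2 dB: -11 + 2 = -9 dBFS.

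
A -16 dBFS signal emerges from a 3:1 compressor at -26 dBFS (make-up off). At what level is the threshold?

Let T be the threshold. Output overshoot = (input overshoot)/R, so -26 − T = (-16 − T)/3.
3·(-26 − T) = -16 − T → 2·T = -78 − (-16) = -62.
T = -62/2 = -31 dBFS.

-31 dBFS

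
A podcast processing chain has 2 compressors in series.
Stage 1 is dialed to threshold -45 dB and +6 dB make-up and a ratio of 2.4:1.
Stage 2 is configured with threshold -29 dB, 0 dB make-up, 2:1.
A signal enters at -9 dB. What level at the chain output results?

-26.5 dB

Stage 1: overshoot 36 dB → 36/2.4 = 15 dB → -30 dB; +6 dB make-up → -24 dB.
Stage 2: 5 dB above -29 dB, reduced 2:1 to 2.5 dB above → -26.5 dB.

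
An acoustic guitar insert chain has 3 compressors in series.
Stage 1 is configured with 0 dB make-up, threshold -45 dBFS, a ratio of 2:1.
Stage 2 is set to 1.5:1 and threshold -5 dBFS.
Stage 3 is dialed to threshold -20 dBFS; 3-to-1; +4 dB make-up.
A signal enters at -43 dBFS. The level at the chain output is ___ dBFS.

Stage 1: -43 dBFS is 2 dB over -45 dBFS; at 2:1 that becomes 1 dB over, giving -44 dBFS.
Stage 2: -44 dBFS is at or below the -5 dBFS threshold — no compression; output -44 dBFS.
Stage 3: below threshold (-44 ≤ -20); passes unchanged; make-up brings it to -40 dBFS.

-40 dBFS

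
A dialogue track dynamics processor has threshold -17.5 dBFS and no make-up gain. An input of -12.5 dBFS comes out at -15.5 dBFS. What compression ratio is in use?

2.5:1

Input overshoot = -12.5 − (-17.5) = 5 dB; output overshoot = -15.5 − (-17.5) = 2 dB.
Ratio = 5 / 2 = 2.5.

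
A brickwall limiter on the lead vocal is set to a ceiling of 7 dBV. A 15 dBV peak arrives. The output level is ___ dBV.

7 dBV

At ∞:1, everything above 7 dBV is held at the ceiling.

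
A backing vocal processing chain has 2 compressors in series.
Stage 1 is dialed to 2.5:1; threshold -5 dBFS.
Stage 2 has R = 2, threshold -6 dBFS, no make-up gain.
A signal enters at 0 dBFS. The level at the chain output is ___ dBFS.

Stage 1: 0 dBFS is 5 dB over -5 dBFS; at 2.5:1 that becomes 2 dB over, giving -3 dBFS.
Stage 2: -3 dBFS is 3 dB over -6 dBFS; at 2:1 that becomes 1.5 dB over, giving -4.5 dBFS.

-4.5 dBFS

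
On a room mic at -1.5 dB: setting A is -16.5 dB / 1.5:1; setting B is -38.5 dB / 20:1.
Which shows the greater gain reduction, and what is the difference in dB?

B, by 30.15 dB

A: GR = 15 − 15/1.5 = 5 dB.
B: GR = 37 − 37/20 = 35.15 dB.
Difference: 30.15 dB in favour of B.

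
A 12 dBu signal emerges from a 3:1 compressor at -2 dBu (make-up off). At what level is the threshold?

Input is 21 dB above T (since output overshoot × R = input overshoot: (-2 − T)·3 = 12 − T gives T = -9 dBu).
Check: -9 + (12 − (-9))/3 = -9 + 7 = -2 dBu. ✓

-9 dBu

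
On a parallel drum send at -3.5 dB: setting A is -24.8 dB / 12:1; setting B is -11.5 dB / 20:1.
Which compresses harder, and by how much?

A, by 11.925 dB

A: 21.3 dB over, compressed to 1.775 dB over, so 19.525 dB of GR.
B: 8 dB over, compressed to 0.4 dB over, so 7.6 dB of GR.
A applies 11.925 dB more gain reduction.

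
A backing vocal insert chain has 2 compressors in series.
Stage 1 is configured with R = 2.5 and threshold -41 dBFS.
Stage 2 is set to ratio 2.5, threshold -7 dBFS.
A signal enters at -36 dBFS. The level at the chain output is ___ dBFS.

-39 dBFS

Stage 1: -36 dBFS is 5 dB over -41 dBFS; at 2.5:1 that becomes 2 dB over, giving -39 dBFS.
Stage 2: -39 dBFS ≤ -7 dBFS, so stage 2 doesn't engage; output -39 dBFS.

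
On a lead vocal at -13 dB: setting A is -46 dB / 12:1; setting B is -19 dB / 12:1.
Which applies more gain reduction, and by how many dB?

A: overshoot 33 dB → output overshoot 2.75 dB → GR 30.25 dB.
B: overshoot 6 dB → output overshoot 0.5 dB → GR 5.5 dB.
Difference: 24.75 dB in favour of A.

A, by 24.75 dB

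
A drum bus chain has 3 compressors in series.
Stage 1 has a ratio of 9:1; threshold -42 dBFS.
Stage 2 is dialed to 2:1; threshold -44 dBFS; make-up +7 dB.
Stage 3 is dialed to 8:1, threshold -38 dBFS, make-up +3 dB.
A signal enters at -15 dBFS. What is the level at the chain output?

Stage 1: 27 dB above -42 dBFS, reduced 9:1 to 3 dB above → -39 dBFS.
Stage 2: -39 dBFS is 5 dB over -44 dBFS; at 2:1 that becomes 2.5 dB over, giving -41.5 dBFS; +7 dB make-up → -34.5 dBFS.
Stage 3: 3.5 dB above -38 dBFS, reduced 8:1 to 0.4375 dB above → -37.5625 dBFS; +3 dB make-up → -34.5625 dBFS.

-34.5625 dBFS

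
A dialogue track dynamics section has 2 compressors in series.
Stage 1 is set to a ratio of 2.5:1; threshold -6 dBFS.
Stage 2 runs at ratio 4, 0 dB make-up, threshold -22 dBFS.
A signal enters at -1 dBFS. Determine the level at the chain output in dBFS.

-17.5 dBFS

Stage 1: 5 dB above -6 dBFS, reduced 2.5:1 to 2 dB above → -4 dBFS.
Stage 2: -4 dBFS is 18 dB over -22 dBFS; at 4:1 that becomes 4.5 dB over, giving -17.5 dBFS.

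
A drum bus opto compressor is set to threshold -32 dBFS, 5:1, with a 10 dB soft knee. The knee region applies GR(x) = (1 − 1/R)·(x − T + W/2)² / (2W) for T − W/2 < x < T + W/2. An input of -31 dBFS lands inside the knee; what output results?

-32.44 dBFS

x − T + W/2 = -31 − (-32) + 5 = 6.
GR = (1 − 1/5) × 6² / 20 = 0.8 × 36 / 20 = 1.44 dB.
Output = -31 − 1.44 = -32.44 dBFS.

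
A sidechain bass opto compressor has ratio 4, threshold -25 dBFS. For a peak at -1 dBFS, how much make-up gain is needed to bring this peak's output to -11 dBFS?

8 dB

Without make-up, output = threshold + overshoot/4 = -25 + 6 = -19 dBFS.
Gap to target: 8 dB.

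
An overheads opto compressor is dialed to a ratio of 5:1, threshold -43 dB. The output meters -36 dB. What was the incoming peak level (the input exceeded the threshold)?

-8 dB

The compressed level sits -36 − (-43) = 7 dB over threshold.
Input overshoot = R × output overshoot = 35 dB → input = -43 + 35 = -8 dB.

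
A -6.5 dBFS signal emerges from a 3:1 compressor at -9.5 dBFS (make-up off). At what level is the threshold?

-11 dBFS

Input is 4.5 dB above T (since output overshoot × R = input overshoot: (-9.5 − T)·3 = -6.5 − T gives T = -11 dBFS).
Check: -11 + (-6.5 − (-11))/3 = -11 + 1.5 = -9.5 dBFS. ✓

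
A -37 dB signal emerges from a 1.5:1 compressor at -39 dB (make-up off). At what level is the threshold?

Gain reduction = -37 − (-39) = 2 dB; output overshoot = GR / (R − 1) = 2 / 0.5 = 4 dB.
Threshold = output − output overshoot = -39 − 4 = -43 dB.

-43 dB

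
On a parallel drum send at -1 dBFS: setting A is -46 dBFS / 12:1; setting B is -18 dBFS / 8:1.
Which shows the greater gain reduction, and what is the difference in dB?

A: 45 dB over, compressed to 3.75 dB over, so 41.25 dB of GR.
B: 17 dB over, compressed to 2.125 dB over, so 14.875 dB of GR.
A applies 26.375 dB more gain reduction.

A, by 26.375 dB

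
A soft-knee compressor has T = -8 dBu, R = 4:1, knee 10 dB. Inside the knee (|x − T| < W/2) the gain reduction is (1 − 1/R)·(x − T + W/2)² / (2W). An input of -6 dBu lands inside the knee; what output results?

-7.8375 dBu

x − T + W/2 = -6 − (-8) + 5 = 7.
GR = (1 − 1/4) × 7² / 20 = 0.75 × 49 / 20 = 1.8375 dB.
Output = -6 − 1.8375 = -7.8375 dBu.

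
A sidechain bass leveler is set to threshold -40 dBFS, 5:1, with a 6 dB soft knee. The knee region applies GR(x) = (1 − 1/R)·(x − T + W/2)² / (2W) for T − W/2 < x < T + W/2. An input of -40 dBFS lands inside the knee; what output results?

-40.6 dBFS

x − T + W/2 = -40 − (-40) + 3 = 3.
GR = (1 − 1/5) × 3² / 12 = 0.8 × 9 / 12 = 0.6 dB.
Output = -40 − 0.6 = -40.6 dBFS.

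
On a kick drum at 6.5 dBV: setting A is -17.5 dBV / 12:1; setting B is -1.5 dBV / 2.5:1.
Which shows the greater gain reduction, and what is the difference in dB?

A, by 17.2 dB

A: overshoot 24 dB → output overshoot 2 dB → GR 22 dB.
B: overshoot 8 dB → output overshoot 3.2 dB → GR 4.8 dB.
Difference: 17.2 dB in favour of A.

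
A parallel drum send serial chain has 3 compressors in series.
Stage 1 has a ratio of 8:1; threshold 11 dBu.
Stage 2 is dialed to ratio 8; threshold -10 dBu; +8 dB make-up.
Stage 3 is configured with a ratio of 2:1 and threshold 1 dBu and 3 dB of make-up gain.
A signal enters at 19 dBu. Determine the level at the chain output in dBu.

Stage 1: 8 dB above 11 dBu, reduced 8:1 to 1 dB above → 12 dBu.
Stage 2: 12 dBu is 22 dB over -10 dBu; at 8:1 that becomes 2.75 dB over, giving -7.25 dBu; +8 dB make-up → 0.75 dBu.
Stage 3: below threshold (0.75 ≤ 1); passes unchanged; make-up brings it to 3.75 dBu.

3.75 dBu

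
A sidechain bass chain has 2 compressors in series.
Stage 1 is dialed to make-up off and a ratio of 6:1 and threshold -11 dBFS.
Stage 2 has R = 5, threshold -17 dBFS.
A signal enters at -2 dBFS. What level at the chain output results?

-15.5 dBFS

Stage 1: overshoot 9 dB → 9/6 = 1.5 dB → -9.5 dBFS.
Stage 2: 7.5 dB above -17 dBFS, reduced 5:1 to 1.5 dB above → -15.5 dBFS.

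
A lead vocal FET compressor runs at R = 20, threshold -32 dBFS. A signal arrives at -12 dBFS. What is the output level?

The input is 20 dB above the -32 dBFS threshold.
20:1 compression reduces that to 20/20 = 1 dB over.
So the level is -32 + 1 = -31 dBFS.

-31 dBFS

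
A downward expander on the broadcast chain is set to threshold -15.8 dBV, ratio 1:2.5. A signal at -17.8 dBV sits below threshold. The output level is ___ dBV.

-20.8 dBV

The input is 2 dB below the -15.8 dBV threshold.
A 1:2.5 expander multiplies undershoot by 2.5: 2 × 2.5 = 5 dB below threshold.
Output = -15.8 − 5 = -20.8 dBV.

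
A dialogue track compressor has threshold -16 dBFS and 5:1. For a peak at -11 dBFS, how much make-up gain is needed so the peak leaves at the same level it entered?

Without make-up, output = threshold + overshoot/5 = -16 + 1 = -15 dBFS.
Gap to target: 4 dB.

4 dB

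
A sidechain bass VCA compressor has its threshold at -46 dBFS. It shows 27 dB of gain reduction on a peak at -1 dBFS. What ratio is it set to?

2.5:1

Input overshoot = -1 − (-46) = 45 dB.
Output overshoot = 45 − 27 = 18 dB.
Ratio = input overshoot / output overshoot = 45 / 18 = 2.5.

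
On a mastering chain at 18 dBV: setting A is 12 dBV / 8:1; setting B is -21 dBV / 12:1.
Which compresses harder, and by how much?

B, by 30.5 dB

A: GR = 6 − 6/8 = 5.25 dB.
B: GR = 39 − 39/12 = 35.75 dB.
B applies 30.5 dB more gain reduction.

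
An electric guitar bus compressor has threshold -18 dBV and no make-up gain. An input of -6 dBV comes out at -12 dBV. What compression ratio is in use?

2:1

Input overshoot = -6 − (-18) = 12 dB; output overshoot = -12 − (-18) = 6 dB.
Ratio = 12 / 6 = 2.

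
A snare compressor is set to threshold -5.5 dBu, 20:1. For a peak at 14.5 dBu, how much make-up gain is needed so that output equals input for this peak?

Overshoot 20 dB → 20/20 = 1 dB after compression, so the compressed level is -5.5 + 1 = -4.5 dBu.
Make-up = target − compressed = 14.5 − (-4.5) = 19 dB.

19 dB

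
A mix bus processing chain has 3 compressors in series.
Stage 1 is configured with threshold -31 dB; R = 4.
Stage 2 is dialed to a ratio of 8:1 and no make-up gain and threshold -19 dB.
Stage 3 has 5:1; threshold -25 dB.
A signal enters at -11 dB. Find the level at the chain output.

-26 dB

Stage 1: overshoot 20 dB → 20/4 = 5 dB → -26 dB.
Stage 2: -26 dB is at or below the -19 dB threshold — no compression; output -26 dB.
Stage 3: -26 dB ≤ -25 dB, so stage 3 doesn't engage; output -26 dB.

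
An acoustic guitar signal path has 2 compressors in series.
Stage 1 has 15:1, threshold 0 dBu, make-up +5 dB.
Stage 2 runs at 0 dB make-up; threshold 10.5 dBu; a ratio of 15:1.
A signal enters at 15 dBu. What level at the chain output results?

Stage 1: 15 dB above 0 dBu, reduced 15:1 to 1 dB above → 1 dBu; +5 dB make-up → 6 dBu.
Stage 2: below threshold (6 ≤ 10.5); passes unchanged; output 6 dBu.

6 dBu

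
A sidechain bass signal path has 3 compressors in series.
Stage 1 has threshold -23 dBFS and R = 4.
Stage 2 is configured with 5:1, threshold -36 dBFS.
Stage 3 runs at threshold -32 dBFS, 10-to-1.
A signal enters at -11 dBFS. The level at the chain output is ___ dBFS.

Stage 1: overshoot 12 dB → 12/4 = 3 dB → -20 dBFS.
Stage 2: overshoot 16 dB → 16/5 = 3.2 dB → -32.8 dBFS.
Stage 3: below threshold (-32.8 ≤ -32); passes unchanged; output -32.8 dBFS.

-32.8 dBFS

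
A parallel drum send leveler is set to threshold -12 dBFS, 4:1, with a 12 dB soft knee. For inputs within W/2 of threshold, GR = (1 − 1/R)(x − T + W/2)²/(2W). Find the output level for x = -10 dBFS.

x − T + W/2 = -10 − (-12) + 6 = 8.
GR = (1 − 1/4) × 8² / 24 = 0.75 × 64 / 24 = 2 dB.
Output = -10 − 2 = -12 dBFS.

-12 dBFS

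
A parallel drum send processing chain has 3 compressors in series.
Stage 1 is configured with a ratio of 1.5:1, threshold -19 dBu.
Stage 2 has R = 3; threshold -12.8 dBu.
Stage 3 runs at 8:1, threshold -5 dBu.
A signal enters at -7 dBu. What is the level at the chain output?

-12.2 dBu

Stage 1: overshoot 12 dB → 12/1.5 = 8 dB → -11 dBu.
Stage 2: overshoot 1.8 dB → 1.8/3 = 0.6 dB → -12.2 dBu.
Stage 3: -12.2 dBu ≤ -5 dBu, so stage 3 doesn't engage; output -12.2 dBu.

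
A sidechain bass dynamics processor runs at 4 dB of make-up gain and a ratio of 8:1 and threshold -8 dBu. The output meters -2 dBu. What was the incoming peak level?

Before make-up, the level was -2 − 4 = -6 dBu.
The compressed level sits -6 − (-8) = 2 dB over threshold.
Before 8:1 compression the overshoot was 2 × 8 = 16 dB, so input = -8 + 16 = 8 dBu.

8 dBu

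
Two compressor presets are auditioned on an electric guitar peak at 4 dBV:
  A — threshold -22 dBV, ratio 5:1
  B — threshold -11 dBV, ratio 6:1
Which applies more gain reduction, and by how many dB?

A: overshoot 26 dB → output overshoot 5.2 dB → GR 20.8 dB.
B: overshoot 15 dB → output overshoot 2.5 dB → GR 12.5 dB.
Difference: 8.3 dB in favour of A.

A, by 8.3 dB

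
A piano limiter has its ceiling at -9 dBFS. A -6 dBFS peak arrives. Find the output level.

-9 dBFS

A brickwall limiter is an ∞:1 compressor: any input above the ceiling is clamped to -9 dBFS.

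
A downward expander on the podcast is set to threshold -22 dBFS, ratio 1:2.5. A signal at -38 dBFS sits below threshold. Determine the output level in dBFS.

-62 dBFS

Below threshold, a 1:2.5 expander applies gain = (2.5−1)×(T − x) of attenuation.
(2.5−1) × 16 = 24 dB, so output = -38 − 24 = -62 dBFS.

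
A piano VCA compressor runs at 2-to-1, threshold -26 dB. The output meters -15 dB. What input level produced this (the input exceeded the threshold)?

-4 dB

The compressed level sits -15 − (-26) = 11 dB over threshold.
Undo the ratio: input overshoot = 11 × 2 = 22 dB, giving input = -4 dB.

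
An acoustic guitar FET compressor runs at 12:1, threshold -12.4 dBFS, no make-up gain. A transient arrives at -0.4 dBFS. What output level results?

-11.4 dBFS

Overshoot: -0.4 − (-12.4) = 12 dB.
12:1 compression reduces that to 12/12 = 1 dB over.
That puts the output at -11.4 dBFS.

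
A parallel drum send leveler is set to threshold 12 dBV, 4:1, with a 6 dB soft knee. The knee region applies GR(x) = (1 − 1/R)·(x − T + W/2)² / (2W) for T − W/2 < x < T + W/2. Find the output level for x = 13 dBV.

12 dBV

x − T + W/2 = 13 − 12 + 3 = 4.
GR = (1 − 1/4) × 4² / 12 = 0.75 × 16 / 12 = 1 dB.
Output = 13 − 1 = 12 dBV.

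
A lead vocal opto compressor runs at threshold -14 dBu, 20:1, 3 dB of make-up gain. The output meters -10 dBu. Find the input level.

6 dBu

Before make-up, the level was -10 − 3 = -13 dBu.
The compressed level sits -13 − (-14) = 1 dB over threshold.
Undo the ratio: input overshoot = 1 × 20 = 20 dB, giving input = 6 dBu.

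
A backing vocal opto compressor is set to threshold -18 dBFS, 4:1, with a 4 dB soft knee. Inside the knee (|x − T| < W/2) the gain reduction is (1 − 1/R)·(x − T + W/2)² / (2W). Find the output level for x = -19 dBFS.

x − T + W/2 = -19 − (-18) + 2 = 1.
GR = (1 − 1/4) × 1² / 8 = 0.75 × 1 / 8 = 0.09375 dB.
Output = -19 − 0.09375 = -19.09375 dBFS.

-19.09375 dBFS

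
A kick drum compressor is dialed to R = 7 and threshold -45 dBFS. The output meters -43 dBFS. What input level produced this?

-31 dBFS

The compressed level sits -43 − (-45) = 2 dB over threshold.
Undo the ratio: input overshoot = 2 × 7 = 14 dB, giving input = -31 dBFS.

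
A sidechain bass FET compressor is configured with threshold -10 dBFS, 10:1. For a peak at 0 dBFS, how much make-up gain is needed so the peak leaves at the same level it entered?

9 dB

Overshoot 10 dB → 10/10 = 1 dB after compression, so the compressed level is -10 + 1 = -9 dBFS.
Make-up = target − compressed = 0 − (-9) = 9 dB.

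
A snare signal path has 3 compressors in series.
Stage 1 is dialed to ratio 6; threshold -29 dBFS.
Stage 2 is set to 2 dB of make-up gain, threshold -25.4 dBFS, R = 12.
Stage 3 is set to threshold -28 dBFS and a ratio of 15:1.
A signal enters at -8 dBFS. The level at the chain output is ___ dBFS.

Stage 1: -8 dBFS is 21 dB over -29 dBFS; at 6:1 that becomes 3.5 dB over, giving -25.5 dBFS.
Stage 2: -25.5 dBFS ≤ -25.4 dBFS, so stage 2 doesn't engage; make-up brings it to -23.5 dBFS.
Stage 3: -23.5 dBFS is 4.5 dB over -28 dBFS; at 15:1 that becomes 0.3 dB over, giving -27.7 dBFS.

-27.7 dBFS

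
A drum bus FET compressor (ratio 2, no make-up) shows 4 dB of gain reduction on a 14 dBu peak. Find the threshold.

6 dBu

Gain reduction = 14 − 10 = 4 dB; output overshoot = GR / (R − 1) = 4 / 1 = 4 dB.
Threshold = output − output overshoot = 10 − 4 = 6 dBu.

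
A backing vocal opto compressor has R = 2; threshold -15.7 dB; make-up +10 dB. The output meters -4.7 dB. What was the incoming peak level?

-13.7 dB

Remove make-up: -4.7 − 10 = -14.7 dB.
Post-compression overshoot = -14.7 − (-15.7) = 1 dB.
Undo the ratio: input overshoot = 1 × 2 = 2 dB, giving input = -13.7 dB.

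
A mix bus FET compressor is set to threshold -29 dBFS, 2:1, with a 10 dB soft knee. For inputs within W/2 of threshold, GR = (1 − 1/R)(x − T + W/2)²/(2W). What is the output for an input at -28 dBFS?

x − T + W/2 = -28 − (-29) + 5 = 6.
GR = (1 − 1/2) × 6² / 20 = 0.5 × 36 / 20 = 0.9 dB.
Output = -28 − 0.9 = -28.9 dBFS.

-28.9 dBFS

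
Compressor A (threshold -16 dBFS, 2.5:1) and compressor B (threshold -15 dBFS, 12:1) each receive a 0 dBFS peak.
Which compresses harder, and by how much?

B, by 4.15 dB

A: overshoot 16 dB → output overshoot 6.4 dB → GR 9.6 dB.
B: overshoot 15 dB → output overshoot 1.25 dB → GR 13.75 dB.
B reduces 4.15 dB more.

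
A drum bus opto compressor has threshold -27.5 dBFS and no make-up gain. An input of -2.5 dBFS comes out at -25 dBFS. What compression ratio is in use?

Input overshoot = -2.5 − (-27.5) = 25 dB; output overshoot = -25 − (-27.5) = 2.5 dB.
Ratio = 25 / 2.5 = 10.

10:1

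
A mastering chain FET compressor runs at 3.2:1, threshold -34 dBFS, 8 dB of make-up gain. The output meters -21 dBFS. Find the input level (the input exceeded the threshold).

Stripping the +8 dB make-up gives -29 dBFS at the gain stage.
That's 5 dB above the -34 dBFS threshold.
Undo the ratio: input overshoot = 5 × 3.2 = 16 dB, giving input = -18 dBFS.

-18 dBFS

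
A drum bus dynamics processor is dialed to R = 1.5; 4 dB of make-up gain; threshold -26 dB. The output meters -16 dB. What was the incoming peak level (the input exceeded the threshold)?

Before make-up, the level was -16 − 4 = -20 dB.
That's 6 dB above the -26 dB threshold.
Undo the ratio: input overshoot = 6 × 1.5 = 9 dB, giving input = -17 dB.

-17 dB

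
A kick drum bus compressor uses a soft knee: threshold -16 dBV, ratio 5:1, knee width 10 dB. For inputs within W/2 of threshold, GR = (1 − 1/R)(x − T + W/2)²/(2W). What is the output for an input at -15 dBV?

-16.44 dBV

x − T + W/2 = -15 − (-16) + 5 = 6.
GR = (1 − 1/5) × 6² / 20 = 0.8 × 36 / 20 = 1.44 dB.
Output = -15 − 1.44 = -16.44 dBV.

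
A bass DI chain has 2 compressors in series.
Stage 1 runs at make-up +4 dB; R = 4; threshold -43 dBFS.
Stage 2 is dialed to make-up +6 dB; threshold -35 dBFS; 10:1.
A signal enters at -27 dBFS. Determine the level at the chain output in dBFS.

-29 dBFS

Stage 1: -27 dBFS is 16 dB over -43 dBFS; at 4:1 that becomes 4 dB over, giving -39 dBFS; +4 dB make-up → -35 dBFS.
Stage 2: -35 dBFS ≤ -35 dBFS, so stage 2 doesn't engage; make-up brings it to -29 dBFS.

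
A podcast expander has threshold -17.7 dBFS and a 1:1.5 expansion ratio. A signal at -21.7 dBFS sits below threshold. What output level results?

-23.7 dBFS

Below threshold, a 1:1.5 expander applies gain = (1.5−1)×(T − x) of attenuation.
(1.5−1) × 4 = 2 dB, so output = -21.7 − 2 = -23.7 dBFS.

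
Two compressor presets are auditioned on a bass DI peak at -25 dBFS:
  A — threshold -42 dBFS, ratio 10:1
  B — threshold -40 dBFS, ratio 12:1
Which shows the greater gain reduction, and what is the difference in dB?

A, by 1.55 dB

A: GR = 17 − 17/10 = 15.3 dB.
B: GR = 15 − 15/12 = 13.75 dB.
A reduces 1.55 dB more.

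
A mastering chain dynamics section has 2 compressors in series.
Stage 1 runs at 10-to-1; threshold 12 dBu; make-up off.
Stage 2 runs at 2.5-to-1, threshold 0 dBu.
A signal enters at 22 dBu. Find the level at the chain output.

Stage 1: 22 dBu is 10 dB over 12 dBu; at 10:1 that becomes 1 dB over, giving 13 dBu.
Stage 2: 13 dB above 0 dBu, reduced 2.5:1 to 5.2 dB above → 5.2 dBu.

5.2 dBu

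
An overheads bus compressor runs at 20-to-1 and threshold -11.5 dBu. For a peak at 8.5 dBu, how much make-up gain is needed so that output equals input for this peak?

Overshoot 20 dB → 20/20 = 1 dB after compression, so the compressed level is -11.5 + 1 = -10.5 dBu.
Make-up = target − compressed = 8.5 − (-10.5) = 19 dB.

19 dB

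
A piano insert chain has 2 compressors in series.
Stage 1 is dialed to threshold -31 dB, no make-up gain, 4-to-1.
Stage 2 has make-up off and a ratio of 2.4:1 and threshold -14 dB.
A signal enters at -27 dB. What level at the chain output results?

Stage 1: 4 dB above -31 dB, reduced 4:1 to 1 dB above → -30 dB.
Stage 2: -30 dB is at or below the -14 dB threshold — no compression; output -30 dB.

-30 dB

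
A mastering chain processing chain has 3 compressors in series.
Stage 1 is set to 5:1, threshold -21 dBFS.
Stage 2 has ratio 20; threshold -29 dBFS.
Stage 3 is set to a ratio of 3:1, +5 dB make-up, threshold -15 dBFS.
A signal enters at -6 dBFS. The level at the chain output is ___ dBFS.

-23.45 dBFS

Stage 1: -6 dBFS is 15 dB over -21 dBFS; at 5:1 that becomes 3 dB over, giving -18 dBFS.
Stage 2: overshoot 11 dB → 11/20 = 0.55 dB → -28.45 dBFS.
Stage 3: -28.45 dBFS ≤ -15 dBFS, so stage 3 doesn't engage; make-up brings it to -23.45 dBFS.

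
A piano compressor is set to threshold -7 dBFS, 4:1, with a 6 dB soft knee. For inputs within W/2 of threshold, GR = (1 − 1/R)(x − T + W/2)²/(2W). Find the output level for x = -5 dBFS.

-6.5625 dBFS

x − T + W/2 = -5 − (-7) + 3 = 5.
GR = (1 − 1/4) × 5² / 12 = 0.75 × 25 / 12 = 1.5625 dB.
Output = -5 − 1.5625 = -6.5625 dBFS.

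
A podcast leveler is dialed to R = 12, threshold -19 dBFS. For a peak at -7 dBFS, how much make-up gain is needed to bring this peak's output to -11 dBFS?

7 dB

Overshoot 12 dB → 12/12 = 1 dB after compression, so the compressed level is -19 + 1 = -18 dBFS.
Make-up = target − compressed = -11 − (-18) = 7 dB.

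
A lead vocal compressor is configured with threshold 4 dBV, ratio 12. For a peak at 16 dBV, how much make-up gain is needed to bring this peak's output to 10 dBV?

5 dB

The peak compresses to 4 + 12/12 = 5 dBV.
To reach 10 dBV requires 10 − 5 = 5 dB of make-up.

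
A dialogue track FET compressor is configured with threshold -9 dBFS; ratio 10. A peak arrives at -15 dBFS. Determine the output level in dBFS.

-15 dBFS

-15 dBFS is 6 dB below the -9 dBFS threshold, so no gain reduction is applied.
Output = input = -15 dBFS.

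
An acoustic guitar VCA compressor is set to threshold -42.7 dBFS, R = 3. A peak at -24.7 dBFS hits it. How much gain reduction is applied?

12 dB

The signal is 18 dB above threshold.
A 3:1 ratio leaves 6 dB of that excess.
Gain reduction = 18 − 6 = 12 dB.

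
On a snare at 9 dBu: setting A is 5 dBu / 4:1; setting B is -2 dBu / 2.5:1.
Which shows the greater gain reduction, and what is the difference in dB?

B, by 3.6 dB

A: GR = 4 − 4/4 = 3 dB.
B: GR = 11 − 11/2.5 = 6.6 dB.
Difference: 3.6 dB in favour of B.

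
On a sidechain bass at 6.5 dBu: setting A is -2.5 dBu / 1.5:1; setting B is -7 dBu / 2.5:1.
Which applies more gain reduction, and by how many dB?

A: 9 dB over, compressed to 6 dB over, so 3 dB of GR.
B: 13.5 dB over, compressed to 5.4 dB over, so 8.1 dB of GR.
B reduces 5.1 dB more.

B, by 5.1 dB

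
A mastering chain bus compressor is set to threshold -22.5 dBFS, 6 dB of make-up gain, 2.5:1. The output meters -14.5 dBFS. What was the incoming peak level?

-17.5 dBFS

Before make-up, the level was -14.5 − 6 = -20.5 dBFS.
The compressed level sits -20.5 − (-22.5) = 2 dB over threshold.
Before 2.5:1 compression the overshoot was 2 × 2.5 = 5 dB, so input = -22.5 + 5 = -17.5 dBFS.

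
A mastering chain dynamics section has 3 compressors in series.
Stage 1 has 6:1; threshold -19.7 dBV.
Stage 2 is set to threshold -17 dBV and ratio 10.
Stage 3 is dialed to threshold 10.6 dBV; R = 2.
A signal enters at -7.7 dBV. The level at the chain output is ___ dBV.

Stage 1: overshoot 12 dB → 12/6 = 2 dB → -17.7 dBV.
Stage 2: -17.7 dBV is at or below the -17 dBV threshold — no compression; output -17.7 dBV.
Stage 3: -17.7 dBV ≤ 10.6 dBV, so stage 3 doesn't engage; output -17.7 dBV.

-17.7 dBV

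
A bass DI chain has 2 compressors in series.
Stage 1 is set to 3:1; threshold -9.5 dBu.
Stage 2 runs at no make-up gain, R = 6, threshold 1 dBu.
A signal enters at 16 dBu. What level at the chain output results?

Stage 1: 25.5 dB above -9.5 dBu, reduced 3:1 to 8.5 dB above → -1 dBu.
Stage 2: below threshold (-1 ≤ 1); passes unchanged; output -1 dBu.

-1 dBu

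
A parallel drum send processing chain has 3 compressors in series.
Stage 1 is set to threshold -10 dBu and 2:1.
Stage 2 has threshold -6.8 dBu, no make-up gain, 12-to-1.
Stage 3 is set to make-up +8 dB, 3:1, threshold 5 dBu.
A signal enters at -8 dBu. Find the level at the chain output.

-1 dBu

Stage 1: overshoot 2 dB → 2/2 = 1 dB → -9 dBu.
Stage 2: -9 dBu is at or below the -6.8 dBu threshold — no compression; output -9 dBu.
Stage 3: below threshold (-9 ≤ 5); passes unchanged; make-up brings it to -1 dBu.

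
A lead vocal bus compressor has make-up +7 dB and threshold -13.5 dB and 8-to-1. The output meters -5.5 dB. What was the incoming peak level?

Remove make-up: -5.5 − 7 = -12.5 dB.
Post-compression overshoot = -12.5 − (-13.5) = 1 dB.
Before 8:1 compression the overshoot was 1 × 8 = 8 dB, so input = -13.5 + 8 = -5.5 dB.

-5.5 dB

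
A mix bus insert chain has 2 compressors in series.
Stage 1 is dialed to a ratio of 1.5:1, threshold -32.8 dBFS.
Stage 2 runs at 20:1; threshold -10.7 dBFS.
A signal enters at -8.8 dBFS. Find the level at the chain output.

Stage 1: -8.8 dBFS is 24 dB over -32.8 dBFS; at 1.5:1 that becomes 16 dB over, giving -16.8 dBFS.
Stage 2: -16.8 dBFS is at or below the -10.7 dBFS threshold — no compression; output -16.8 dBFS.

-16.8 dBFS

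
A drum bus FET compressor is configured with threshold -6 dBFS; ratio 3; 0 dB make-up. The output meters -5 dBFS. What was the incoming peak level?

The compressed level sits -5 − (-6) = 1 dB over threshold.
Undo the ratio: input overshoot = 1 × 3 = 3 dB, giving input = -3 dBFS.

-3 dBFS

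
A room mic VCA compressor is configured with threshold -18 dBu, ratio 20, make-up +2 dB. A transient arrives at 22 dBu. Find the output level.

-14 dBu

Overshoot: 22 − (-18) = 40 dB.
At 20:1 the overshoot is divided by 20, leaving 2 dB above threshold.
So the level is -18 + 2 = -16 dBu; make-up adds 2 dB, giving -14 dBu.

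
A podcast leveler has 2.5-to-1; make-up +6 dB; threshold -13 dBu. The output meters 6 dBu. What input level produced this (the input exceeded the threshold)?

Remove make-up: 6 − 6 = 0 dBu.
The compressed level sits 0 − (-13) = 13 dB over threshold.
Undo the ratio: input overshoot = 13 × 2.5 = 32.5 dB, giving input = 19.5 dBu.

19.5 dBu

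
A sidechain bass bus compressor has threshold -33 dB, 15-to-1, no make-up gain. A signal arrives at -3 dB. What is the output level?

Overshoot: -3 − (-33) = 30 dB.
The 30 dB excess becomes 2 dB after 15:1 reduction.
That puts the output at -31 dB.

-31 dB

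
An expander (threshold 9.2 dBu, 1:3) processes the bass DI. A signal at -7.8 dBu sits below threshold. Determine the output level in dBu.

The input is 17 dB below the 9.2 dBu threshold.
A 1:3 expander multiplies undershoot by 3: 17 × 3 = 51 dB below threshold.
Output = 9.2 − 51 = -41.8 dBu.

-41.8 dBu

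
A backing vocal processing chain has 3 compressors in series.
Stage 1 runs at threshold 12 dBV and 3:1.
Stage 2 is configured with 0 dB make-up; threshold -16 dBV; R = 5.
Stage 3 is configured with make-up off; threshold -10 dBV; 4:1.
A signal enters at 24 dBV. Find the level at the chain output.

-9.9 dBV

Stage 1: overshoot 12 dB → 12/3 = 4 dB → 16 dBV.
Stage 2: 32 dB above -16 dBV, reduced 5:1 to 6.4 dB above → -9.6 dBV.
Stage 3: -9.6 dBV is 0.4 dB over -10 dBV; at 4:1 that becomes 0.1 dB over, giving -9.9 dBV.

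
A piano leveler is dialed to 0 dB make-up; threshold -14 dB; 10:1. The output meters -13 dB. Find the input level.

The compressed level sits -13 − (-14) = 1 dB over threshold.
Input overshoot = R × output overshoot = 10 dB → input = -14 + 10 = -4 dB.

-4 dB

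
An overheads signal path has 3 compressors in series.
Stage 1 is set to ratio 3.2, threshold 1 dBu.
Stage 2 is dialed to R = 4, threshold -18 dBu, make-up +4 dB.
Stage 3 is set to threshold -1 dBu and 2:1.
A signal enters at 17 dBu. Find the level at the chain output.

Stage 1: overshoot 16 dB → 16/3.2 = 5 dB → 6 dBu.
Stage 2: 24 dB above -18 dBu, reduced 4:1 to 6 dB above → -12 dBu; +4 dB make-up → -8 dBu.
Stage 3: below threshold (-8 ≤ -1); passes unchanged; output -8 dBu.

-8 dBu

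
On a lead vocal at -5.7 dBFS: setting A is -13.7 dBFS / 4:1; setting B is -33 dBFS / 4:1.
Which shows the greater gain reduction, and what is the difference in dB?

A: GR = 8 − 8/4 = 6 dB.
B: GR = 27.3 − 27.3/4 = 20.475 dB.
Difference: 14.475 dB in favour of B.

B, by 14.475 dB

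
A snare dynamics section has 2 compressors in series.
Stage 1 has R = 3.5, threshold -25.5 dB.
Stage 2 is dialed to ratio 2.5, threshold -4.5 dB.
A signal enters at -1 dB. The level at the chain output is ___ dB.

-18.5 dB

Stage 1: overshoot 24.5 dB → 24.5/3.5 = 7 dB → -18.5 dB.
Stage 2: -18.5 dB is at or below the -4.5 dB threshold — no compression; output -18.5 dB.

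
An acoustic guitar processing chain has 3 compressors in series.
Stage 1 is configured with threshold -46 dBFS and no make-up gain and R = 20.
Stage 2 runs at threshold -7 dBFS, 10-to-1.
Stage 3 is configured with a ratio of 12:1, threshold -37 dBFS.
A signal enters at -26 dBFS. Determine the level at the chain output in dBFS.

-45 dBFS

Stage 1: 20 dB above -46 dBFS, reduced 20:1 to 1 dB above → -45 dBFS.
Stage 2: -45 dBFS ≤ -7 dBFS, so stage 2 doesn't engage; output -45 dBFS.
Stage 3: -45 dBFS is at or below the -37 dBFS threshold — no compression; output -45 dBFS.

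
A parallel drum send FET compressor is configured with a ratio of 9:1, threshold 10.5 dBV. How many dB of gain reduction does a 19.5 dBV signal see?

8 dB

19.5 dBV exceeds the threshold by 9 dB.
After 9:1 compression the overshoot becomes 9/9 = 1 dB.
GR = overshoot in − overshoot out = 9 − 1 = 8 dB.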